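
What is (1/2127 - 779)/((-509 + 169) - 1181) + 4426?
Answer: 14320506074/3235167 ≈ 4426.5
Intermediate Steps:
(1/2127 - 779)/((-509 + 169) - 1181) + 4426 = (1/2127 - 779)/(-340 - 1181) + 4426 = -1656932/2127/(-1521) + 4426 = -1656932/2127*(-1/1521) + 4426 = 1656932/3235167 + 4426 = 14320506074/3235167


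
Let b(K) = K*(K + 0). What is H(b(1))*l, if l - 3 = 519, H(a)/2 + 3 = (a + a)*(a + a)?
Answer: 1044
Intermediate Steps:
b(K) = K² (b(K) = K*K = K²)
H(a) = -6 + 8*a² (H(a) = -6 + 2*((a + a)*(a + a)) = -6 + 2*((2*a)*(2*a)) = -6 + 2*(4*a²) = -6 + 8*a²)
l = 522 (l = 3 + 519 = 522)
H(b(1))*l = (-6 + 8*(1²)²)*522 = (-6 + 8*1²)*522 = (-6 + 8*1)*522 = (-6 + 8)*522 = 2*522 = 1044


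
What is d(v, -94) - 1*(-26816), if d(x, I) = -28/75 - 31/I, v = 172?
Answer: 189052493/7050 ≈ 26816.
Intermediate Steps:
d(x, I) = -28/75 - 31/I (d(x, I) = -28*1/75 - 31/I = -28/75 - 31/I)
d(v, -94) - 1*(-26816) = (-28/75 - 31/(-94)) - 1*(-26816) = (-28/75 - 31*(-1/94)) + 26816 = (-28/75 + 31/94) + 26816 = -307/7050 + 26816 = 189052493/7050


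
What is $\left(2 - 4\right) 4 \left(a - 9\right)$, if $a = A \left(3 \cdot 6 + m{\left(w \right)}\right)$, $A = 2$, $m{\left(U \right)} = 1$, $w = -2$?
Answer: $-232$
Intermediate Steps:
$a = 38$ ($a = 2 \left(3 \cdot 6 + 1\right) = 2 \left(18 + 1\right) = 2 \cdot 19 = 38$)
$\left(2 - 4\right) 4 \left(a - 9\right) = \left(2 - 4\right) 4 \left(38 - 9\right) = \left(-2\right) 4 \cdot 29 = \left(-8\right) 29 = -232$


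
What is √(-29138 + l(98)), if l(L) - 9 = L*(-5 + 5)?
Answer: I*√29129 ≈ 170.67*I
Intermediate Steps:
l(L) = 9 (l(L) = 9 + L*(-5 + 5) = 9 + L*0 = 9 + 0 = 9)
√(-29138 + l(98)) = √(-29138 + 9) = √(-29129) = I*√29129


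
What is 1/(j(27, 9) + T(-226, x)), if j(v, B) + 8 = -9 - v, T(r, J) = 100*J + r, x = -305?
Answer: -1/30770 ≈ -3.2499e-5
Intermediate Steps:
T(r, J) = r + 100*J
j(v, B) = -17 - v (j(v, B) = -8 + (-9 - v) = -17 - v)
1/(j(27, 9) + T(-226, x)) = 1/((-17 - 1*27) + (-226 + 100*(-305))) = 1/((-17 - 27) + (-226 - 30500)) = 1/(-44 - 30726) = 1/(-30770) = -1/30770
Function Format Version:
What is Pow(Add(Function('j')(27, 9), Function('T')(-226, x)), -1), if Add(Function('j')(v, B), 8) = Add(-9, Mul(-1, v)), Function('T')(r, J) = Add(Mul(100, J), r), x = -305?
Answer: Rational(-1, 30770) ≈ -3.2499e-5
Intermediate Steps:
Function('T')(r, J) = Add(r, Mul(100, J))
Function('j')(v, B) = Add(-17, Mul(-1, v)) (Function('j')(v, B) = Add(-8, Add(-9, Mul(-1, v))) = Add(-17, Mul(-1, v)))
Pow(Add(Function('j')(27, 9), Function('T')(-226, x)), -1) = Pow(Add(Add(-17, Mul(-1, 27)), Add(-226, Mul(100, -305))), -1) = Pow(Add(Add(-17, -27), Add(-226, -30500)), -1) = Pow(Add(-44, -30726), -1) = Pow(-30770, -1) = Rational(-1, 30770)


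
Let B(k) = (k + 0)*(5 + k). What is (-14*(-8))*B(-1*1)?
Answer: -448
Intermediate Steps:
B(k) = k*(5 + k)
(-14*(-8))*B(-1*1) = (-14*(-8))*((-1*1)*(5 - 1*1)) = 112*(-(5 - 1)) = 112*(-1*4) = 112*(-4) = -448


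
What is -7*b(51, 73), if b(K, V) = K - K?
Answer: 0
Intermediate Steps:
b(K, V) = 0
-7*b(51, 73) = -7*0 = 0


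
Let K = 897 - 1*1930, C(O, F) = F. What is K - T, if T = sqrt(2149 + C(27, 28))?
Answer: -1033 - sqrt(2177) ≈ -1079.7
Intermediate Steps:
T = sqrt(2177) (T = sqrt(2149 + 28) = sqrt(2177) ≈ 46.658)
K = -1033 (K = 897 - 1930 = -1033)
K - T = -1033 - sqrt(2177)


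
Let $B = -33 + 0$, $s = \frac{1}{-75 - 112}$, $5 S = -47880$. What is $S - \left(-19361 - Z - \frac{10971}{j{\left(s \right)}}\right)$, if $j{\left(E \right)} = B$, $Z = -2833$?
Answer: $\frac{72815}{11} \approx 6619.5$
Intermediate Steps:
$S = -9576$ ($S = \frac{1}{5} \left(-47880\right) = -9576$)
$s = - \frac{1}{187}$ ($s = \frac{1}{-187} = - \frac{1}{187} \approx -0.0053476$)
$B = -33$
$j{\left(E \right)} = -33$
$S - \left(-19361 - Z - \frac{10971}{j{\left(s \right)}}\right) = -9576 - \left(-16528 + \frac{3657}{11}\right) = -9576 + \left(\left(-2833 - \left(-10971\right) \left(- \frac{1}{33}\right)\right) + 19361\right) = -9576 + \left(\left(-2833 - \frac{3657}{11}\right) + 19361\right) = -9576 + \left(- \frac{34820}{11} + 19361\right) = -9576 + \frac{178151}{11} = \frac{72815}{11}$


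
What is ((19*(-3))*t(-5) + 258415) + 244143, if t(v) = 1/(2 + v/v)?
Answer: 502539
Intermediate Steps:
t(v) = 1/3 (t(v) = 1/(2 + 1) = 1/3)
((19*(-3))*t(-5) + 258415) + 244143 = ((19*(-3))*(1/3) + 258415) + 244143 = (-57*1/3 + 258415) + 244143 = (-19 + 258415) + 244143 = 258396 + 244143 = 502539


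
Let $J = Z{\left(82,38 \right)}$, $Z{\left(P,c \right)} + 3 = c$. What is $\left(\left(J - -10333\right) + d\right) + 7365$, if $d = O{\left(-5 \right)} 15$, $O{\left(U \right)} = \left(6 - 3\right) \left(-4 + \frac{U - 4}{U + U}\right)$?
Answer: $\frac{35187}{2} \approx 17594.0$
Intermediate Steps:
$Z{\left(P,c \right)} = -3 + c$
$O{\left(U \right)} = -12 + \frac{3 \left(-4 + U\right)}{2 U}$ ($O{\left(U \right)} = 3 \left(-4 + \frac{-4 + U}{2 U}\right) = -12 + \frac{3 \left(-4 + U\right)}{2 U}$)
$J = 35$ ($J = -3 + 38 = 35$)
$d = - \frac{279}{2}$ ($d = \left(- \frac{21}{2} - \frac{6}{-5}\right) 15 = \left(- \frac{21}{2} - - \frac{6}{5}\right) 15 = \left(- \frac{21}{2} + \frac{6}{5}\right) 15 = \left(- \frac{93}{10}\right) 15 = - \frac{279}{2} \approx -139.5$)
$\left(\left(J - -10333\right) + d\right) + 7365 = \left(\left(35 - -10333\right) - \frac{279}{2}\right) + 7365 = \left(\left(35 + 10333\right) - \frac{279}{2}\right) + 7365 = \left(10368 - \frac{279}{2}\right) + 7365 = \frac{20457}{2} + 7365 = \frac{35187}{2}$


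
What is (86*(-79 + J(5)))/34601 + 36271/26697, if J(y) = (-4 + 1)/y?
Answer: 5361279439/4618714485 ≈ 1.1608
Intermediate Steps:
J(y) = -3/y
(86*(-79 + J(5)))/34601 + 36271/26697 = (86*(-79 - 3/5))/34601 + 36271/26697 = (86*(-79 - 3*⅕))*(1/34601) + 36271*(1/26697) = (86*(-79 - ⅗))*(1/34601) + 36271/26697 = (86*(-398/5))*(1/34601) + 36271/26697 = -34228/5*1/34601 + 36271/26697 = -34228/173005 + 36271/26697 = 5361279439/4618714485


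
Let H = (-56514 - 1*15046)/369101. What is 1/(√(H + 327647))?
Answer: √44637142248545487/120934763787 ≈ 0.0017470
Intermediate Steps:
H = -71560/369101 (H = (-56514 - 15046)*(1/369101) = -71560*1/369101 = -71560/369101 ≈ -0.19388)
1/(√(H + 327647)) = 1/(√(-71560/369101 + 327647)) = 1/(√(120934763787/369101)) = 1/(√44637142248545487/369101) = √44637142248545487/120934763787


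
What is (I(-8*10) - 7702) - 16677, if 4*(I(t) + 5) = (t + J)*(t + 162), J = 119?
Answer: -47169/2 ≈ -23585.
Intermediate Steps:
I(t) = -5 + (119 + t)*(162 + t)/4 (I(t) = -5 + ((t + 119)*(t + 162))/4 = -5 + ((119 + t)*(162 + t))/4 = -5 + (119 + t)*(162 + t)/4)
(I(-8*10) - 7702) - 16677 = ((9629/2 + (-8*10)²/4 + 281*(-8*10)/4) - 7702) - 16677 = ((9629/2 + (¼)*(-80)² + (281/4)*(-80)) - 7702) - 16677 = ((9629/2 + (¼)*6400 - 5620) - 7702) - 16677 = ((9629/2 + 1600 - 5620) - 7702) - 16677 = (1589/2 - 7702) - 16677 = -13815/2 - 16677 = -47169/2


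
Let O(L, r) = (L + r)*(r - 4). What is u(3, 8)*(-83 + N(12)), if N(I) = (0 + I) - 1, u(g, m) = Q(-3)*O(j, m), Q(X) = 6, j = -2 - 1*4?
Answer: -3456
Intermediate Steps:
j = -6 (j = -2 - 4 = -6)
O(L, r) = (-4 + r)*(L + r) (O(L, r) = (L + r)*(-4 + r) = (-4 + r)*(L + r))
u(g, m) = 144 - 60*m + 6*m² (u(g, m) = 6*(m² - 4*(-6) - 4*m - 6*m) = 6*(m² + 24 - 4*m - 6*m) = 6*(24 + m² - 10*m) = 144 - 60*m + 6*m²)
N(I) = -1 + I (N(I) = I - 1 = -1 + I)
u(3, 8)*(-83 + N(12)) = (144 - 60*8 + 6*8²)*(-83 + (-1 + 12)) = (144 - 480 + 6*64)*(-83 + 11) = (144 - 480 + 384)*(-72) = 48*(-72) = -3456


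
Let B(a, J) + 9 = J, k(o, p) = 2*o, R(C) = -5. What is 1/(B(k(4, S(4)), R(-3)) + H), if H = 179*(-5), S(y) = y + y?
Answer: -1/909 ≈ -0.0011001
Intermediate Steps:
S(y) = 2*y
B(a, J) = -9 + J
H = -895
1/(B(k(4, S(4)), R(-3)) + H) = 1/((-9 - 5) - 895) = 1/(-14 - 895) = 1/(-909) = -1/909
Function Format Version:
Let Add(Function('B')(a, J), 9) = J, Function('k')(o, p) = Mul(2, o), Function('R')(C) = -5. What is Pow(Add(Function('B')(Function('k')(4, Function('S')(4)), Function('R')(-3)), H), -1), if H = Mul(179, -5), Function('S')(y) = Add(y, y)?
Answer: Rational(-1, 909) ≈ -0.0011001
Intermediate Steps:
Function('S')(y) = Mul(2, y)
Function('B')(a, J) = Add(-9, J)
H = -895
Pow(Add(Function('B')(Function('k')(4, Function('S')(4)), Function('R')(-3)), H), -1) = Pow(Add(Add(-9, -5), -895), -1) = Pow(Add(-14, -895), -1) = Pow(-909, -1) = Rational(-1, 909)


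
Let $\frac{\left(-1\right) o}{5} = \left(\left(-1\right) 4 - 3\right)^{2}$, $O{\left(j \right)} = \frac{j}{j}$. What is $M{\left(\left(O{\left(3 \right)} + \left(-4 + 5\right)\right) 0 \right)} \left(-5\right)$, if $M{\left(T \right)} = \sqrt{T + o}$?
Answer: $- 35 i \sqrt{5} \approx - 78.262 i$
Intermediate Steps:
$O{\left(j \right)} = 1$
$o = -245$ ($o = - 5 \left(\left(-1\right) 4 - 3\right)^{2} = - 5 \left(-4 - 3\right)^{2} = - 5 \left(-7\right)^{2} = \left(-5\right) 49 = -245$)
$M{\left(T \right)} = \sqrt{-245 + T}$ ($M{\left(T \right)} = \sqrt{T - 245} = \sqrt{-245 + T}$)
$M{\left(\left(O{\left(3 \right)} + \left(-4 + 5\right)\right) 0 \right)} \left(-5\right) = \sqrt{-245 + \left(1 + \left(-4 + 5\right)\right) 0} \left(-5\right) = \sqrt{-245 + \left(1 + 1\right) 0} \left(-5\right) = \sqrt{-245 + 2 \cdot 0} \left(-5\right) = \sqrt{-245 + 0} \left(-5\right) = \sqrt{-245} \left(-5\right) = 7 i \sqrt{5} \left(-5\right) = - 35 i \sqrt{5}$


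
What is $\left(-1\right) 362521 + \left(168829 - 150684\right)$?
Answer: $-344376$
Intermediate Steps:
$\left(-1\right) 362521 + \left(168829 - 150684\right) = -362521 + \left(168829 - 150684\right) = -362521 + 18145 = -344376$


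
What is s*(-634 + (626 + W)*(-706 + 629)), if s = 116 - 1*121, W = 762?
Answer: 537550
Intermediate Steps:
s = -5 (s = 116 - 121 = -5)
s*(-634 + (626 + W)*(-706 + 629)) = -5*(-634 + (626 + 762)*(-706 + 629)) = -5*(-634 + 1388*(-77)) = -5*(-634 - 106876) = -5*(-107510) = 537550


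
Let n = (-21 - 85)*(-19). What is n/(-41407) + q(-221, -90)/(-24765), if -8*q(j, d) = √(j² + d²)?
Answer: -2014/41407 + √56941/198120 ≈ -0.047435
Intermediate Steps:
q(j, d) = -√(d² + j²)/8 (q(j, d) = -√(j² + d²)/8 = -√(d² + j²)/8)
n = 2014 (n = -106*(-19) = 2014)
n/(-41407) + q(-221, -90)/(-24765) = 2014/(-41407) - √((-90)² + (-221)²)/8/(-24765) = 2014*(-1/41407) - √(8100 + 48841)/8*(-1/24765) = -2014/41407 - √56941/8*(-1/24765) = -2014/41407 + √56941/198120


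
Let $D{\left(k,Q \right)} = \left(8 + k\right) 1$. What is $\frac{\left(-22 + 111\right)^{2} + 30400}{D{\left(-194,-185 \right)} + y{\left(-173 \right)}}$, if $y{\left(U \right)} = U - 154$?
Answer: $- \frac{38321}{513} \approx -74.7$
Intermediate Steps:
$D{\left(k,Q \right)} = 8 + k$
$y{\left(U \right)} = -154 + U$
$\frac{\left(-22 + 111\right)^{2} + 30400}{D{\left(-194,-185 \right)} + y{\left(-173 \right)}} = \frac{\left(-22 + 111\right)^{2} + 30400}{\left(8 - 194\right) - 327} = \frac{89^{2} + 30400}{-186 - 327} = \frac{7921 + 30400}{-513} = 38321 \left(- \frac{1}{513}\right) = - \frac{38321}{513}$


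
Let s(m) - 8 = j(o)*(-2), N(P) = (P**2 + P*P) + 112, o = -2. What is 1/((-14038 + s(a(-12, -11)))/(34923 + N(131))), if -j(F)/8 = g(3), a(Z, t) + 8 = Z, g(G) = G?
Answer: -69357/13982 ≈ -4.9604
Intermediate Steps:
a(Z, t) = -8 + Z
N(P) = 112 + 2*P**2 (N(P) = (P**2 + P**2) + 112 = 2*P**2 + 112 = 112 + 2*P**2)
j(F) = -24 (j(F) = -8*3 = -24)
s(m) = 56 (s(m) = 8 - 24*(-2) = 8 + 48 = 56)
1/((-14038 + s(a(-12, -11)))/(34923 + N(131))) = 1/((-14038 + 56)/(34923 + (112 + 2*131**2))) = 1/(-13982/(34923 + (112 + 2*17161))) = 1/(-13982/(34923 + (112 + 34322))) = 1/(-13982/(34923 + 34434)) = 1/(-13982/69357) = -69357/13982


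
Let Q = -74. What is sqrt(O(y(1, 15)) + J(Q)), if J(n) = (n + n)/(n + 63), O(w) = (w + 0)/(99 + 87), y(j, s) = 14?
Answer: sqrt(14159343)/1023 ≈ 3.6783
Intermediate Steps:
O(w) = w/186
J(n) = 2*n/(63 + n) (J(n) = (2*n)/(63 + n) = 2*n/(63 + n))
sqrt(O(y(1, 15)) + J(Q)) = sqrt((1/186)*14 + 2*(-74)/(63 - 74)) = sqrt(7/93 + 2*(-74)/(-11)) = sqrt(7/93 + 2*(-74)*(-1/11)) = sqrt(7/93 + 148/11) = sqrt(13841/1023) = sqrt(14159343)/1023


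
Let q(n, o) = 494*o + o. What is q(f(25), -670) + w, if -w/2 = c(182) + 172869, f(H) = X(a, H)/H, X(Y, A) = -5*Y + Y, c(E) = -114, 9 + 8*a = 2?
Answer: -677160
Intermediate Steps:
a = -7/8 (a = -9/8 + (⅛)*2 = -9/8 + ¼ = -7/8 ≈ -0.87500)
X(Y, A) = -4*Y
f(H) = 7/(2*H) (f(H) = (-4*(-7/8))/H = 7/(2*H))
q(n, o) = 495*o
w = -345510 (w = -2*(-114 + 172869) = -2*172755 = -345510)
q(f(25), -670) + w = 495*(-670) - 345510 = -331650 - 345510 = -677160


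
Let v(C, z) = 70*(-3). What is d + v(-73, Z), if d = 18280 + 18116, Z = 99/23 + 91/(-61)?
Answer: 36186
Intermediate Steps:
Z = 3946/1403 (Z = 99*(1/23) + 91*(-1/61) = 99/23 - 91/61 = 3946/1403 ≈ 2.8125)
d = 36396
v(C, z) = -210
d + v(-73, Z) = 36396 - 210 = 36186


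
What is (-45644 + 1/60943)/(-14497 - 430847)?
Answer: 2781682291/27140599392 ≈ 0.10249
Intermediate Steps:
(-45644 + 1/60943)/(-14497 - 430847) = (-45644 + 1/60943)/(-445344) = -2781682291/60943*(-1/445344) = 2781682291/27140599392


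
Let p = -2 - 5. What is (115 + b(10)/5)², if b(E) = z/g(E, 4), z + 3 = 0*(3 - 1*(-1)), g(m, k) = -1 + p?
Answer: 21187609/1600 ≈ 13242.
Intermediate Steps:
p = -7
g(m, k) = -8 (g(m, k) = -1 - 7 = -8)
z = -3 (z = -3 + 0*(3 - 1*(-1)) = -3 + 0*(3 + 1) = -3 + 0*4 = -3 + 0 = -3)
b(E) = 3/8 (b(E) = -3/(-8) = -3*(-⅛) = 3/8)
(115 + b(10)/5)² = (115 + (3/8)/5)² = (115 + (3/8)*(⅕))² = (115 + 3/40)² = (4603/40)² = 21187609/1600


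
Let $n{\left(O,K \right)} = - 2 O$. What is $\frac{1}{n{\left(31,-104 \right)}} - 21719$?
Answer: $- \frac{1346579}{62} \approx -21719.0$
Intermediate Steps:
$\frac{1}{n{\left(31,-104 \right)}} - 21719 = \frac{1}{\left(-2\right) 31} - 21719 = \frac{1}{-62} - 21719 = - \frac{1}{62} - 21719 = - \frac{1346579}{62}$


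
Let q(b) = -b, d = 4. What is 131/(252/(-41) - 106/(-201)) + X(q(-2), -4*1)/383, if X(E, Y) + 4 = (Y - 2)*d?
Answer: -414772261/17735198 ≈ -23.387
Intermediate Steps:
X(E, Y) = -12 + 4*Y (X(E, Y) = -4 + (Y - 2)*4 = -4 + (-2 + Y)*4 = -4 + (-8 + 4*Y) = -12 + 4*Y)
131/(252/(-41) - 106/(-201)) + X(q(-2), -4*1)/383 = 131/(252/(-41) - 106/(-201)) + (-12 + 4*(-4*1))/383 = 131/(252*(-1/41) - 106*(-1/201)) + (-12 + 4*(-4))*(1/383) = 131/(-252/41 + 106/201) + (-12 - 16)*(1/383) = 131/(-46306/8241) - 28*1/383 = 131*(-8241/46306) - 28/383 = -1079571/46306 - 28/383 = -414772261/17735198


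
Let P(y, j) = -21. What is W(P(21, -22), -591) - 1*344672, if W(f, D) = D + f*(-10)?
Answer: -345053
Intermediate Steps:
W(f, D) = D - 10*f
W(P(21, -22), -591) - 1*344672 = (-591 - 10*(-21)) - 1*344672 = (-591 + 210) - 344672 = -381 - 344672 = -345053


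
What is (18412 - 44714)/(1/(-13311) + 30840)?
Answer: -350105922/410511239 ≈ -0.85285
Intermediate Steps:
(18412 - 44714)/(1/(-13311) + 30840) = -26302/(-1/13311 + 30840) = -26302/410511239/13311 = -26302*13311/410511239 = -350105922/410511239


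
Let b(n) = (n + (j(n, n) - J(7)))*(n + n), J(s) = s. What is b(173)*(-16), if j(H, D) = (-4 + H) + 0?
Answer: -1854560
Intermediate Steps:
j(H, D) = -4 + H
b(n) = 2*n*(-11 + 2*n) (b(n) = (n + ((-4 + n) - 1*7))*(n + n) = (n + ((-4 + n) - 7))*(2*n) = (n + (-11 + n))*(2*n) = (-11 + 2*n)*(2*n) = 2*n*(-11 + 2*n))
b(173)*(-16) = (2*173*(-11 + 2*173))*(-16) = (2*173*(-11 + 346))*(-16) = (2*173*335)*(-16) = 115910*(-16) = -1854560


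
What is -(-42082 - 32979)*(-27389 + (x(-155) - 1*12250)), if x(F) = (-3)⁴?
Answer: -2969263038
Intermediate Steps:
x(F) = 81
-(-42082 - 32979)*(-27389 + (x(-155) - 1*12250)) = -(-42082 - 32979)*(-27389 + (81 - 1*12250)) = -(-75061)*(-27389 + (81 - 12250)) = -(-75061)*(-27389 - 12169) = -(-75061)*(-39558) = -1*2969263038 = -2969263038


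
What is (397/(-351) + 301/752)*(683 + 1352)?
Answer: -392537255/263952 ≈ -1487.2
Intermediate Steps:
(397/(-351) + 301/752)*(683 + 1352) = (397*(-1/351) + 301*(1/752))*2035 = (-397/351 + 301/752)*2035 = -192893/263952*2035 = -392537255/263952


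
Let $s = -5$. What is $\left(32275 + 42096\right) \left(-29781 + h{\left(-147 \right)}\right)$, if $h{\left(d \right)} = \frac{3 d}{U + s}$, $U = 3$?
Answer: $- \frac{4396887891}{2} \approx -2.1984 \cdot 10^{9}$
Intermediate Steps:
$h{\left(d \right)} = - \frac{3 d}{2}$ ($h{\left(d \right)} = \frac{3 d}{3 - 5} = \frac{3 d}{-2} = 3 d \left(- \frac{1}{2}\right) = - \frac{3 d}{2}$)
$\left(32275 + 42096\right) \left(-29781 + h{\left(-147 \right)}\right) = \left(32275 + 42096\right) \left(-29781 - - \frac{441}{2}\right) = 74371 \left(-29781 + \frac{441}{2}\right) = 74371 \left(- \frac{59121}{2}\right) = - \frac{4396887891}{2}$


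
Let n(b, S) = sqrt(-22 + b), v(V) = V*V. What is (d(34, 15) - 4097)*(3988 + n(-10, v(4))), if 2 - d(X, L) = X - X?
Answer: -16330860 - 16380*I*sqrt(2) ≈ -1.6331e+7 - 23165.0*I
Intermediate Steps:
d(X, L) = 2 (d(X, L) = 2 - (X - X) = 2 - 1*0 = 2 + 0 = 2)
v(V) = V**2
(d(34, 15) - 4097)*(3988 + n(-10, v(4))) = (2 - 4097)*(3988 + sqrt(-22 - 10)) = -4095*(3988 + sqrt(-32)) = -4095*(3988 + 4*I*sqrt(2)) = -16330860 - 16380*I*sqrt(2)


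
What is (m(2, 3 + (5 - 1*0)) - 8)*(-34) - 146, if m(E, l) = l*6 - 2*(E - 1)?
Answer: -1438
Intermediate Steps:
m(E, l) = 2 - 2*E + 6*l (m(E, l) = 6*l - 2*(-1 + E) = 6*l + (2 - 2*E) = 2 - 2*E + 6*l)
(m(2, 3 + (5 - 1*0)) - 8)*(-34) - 146 = ((2 - 2*2 + 6*(3 + (5 - 1*0))) - 8)*(-34) - 146 = ((2 - 4 + 6*(3 + (5 + 0))) - 8)*(-34) - 146 = ((2 - 4 + 6*(3 + 5)) - 8)*(-34) - 146 = ((2 - 4 + 6*8) - 8)*(-34) - 146 = ((2 - 4 + 48) - 8)*(-34) - 146 = (46 - 8)*(-34) - 146 = 38*(-34) - 146 = -1292 - 146 = -1438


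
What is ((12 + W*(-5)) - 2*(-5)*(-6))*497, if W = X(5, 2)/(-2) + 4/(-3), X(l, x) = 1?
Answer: -115801/6 ≈ -19300.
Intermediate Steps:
W = -11/6 (W = 1/(-2) + 4/(-3) = 1*(-½) + 4*(-⅓) = -½ - 4/3 = -11/6 ≈ -1.8333)
((12 + W*(-5)) - 2*(-5)*(-6))*497 = ((12 - 11/6*(-5)) - 2*(-5)*(-6))*497 = ((12 + 55/6) + 10*(-6))*497 = (127/6 - 60)*497 = -233/6*497 = -115801/6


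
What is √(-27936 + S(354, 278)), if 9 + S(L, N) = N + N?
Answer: I*√27389 ≈ 165.5*I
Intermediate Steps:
S(L, N) = -9 + 2*N (S(L, N) = -9 + (N + N) = -9 + 2*N)
√(-27936 + S(354, 278)) = √(-27936 + (-9 + 2*278)) = √(-27936 + (-9 + 556)) = √(-27936 + 547) = √(-27389) = I*√27389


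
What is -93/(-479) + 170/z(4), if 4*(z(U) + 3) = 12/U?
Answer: -324883/4311 ≈ -75.361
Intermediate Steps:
z(U) = -3 + 3/U (z(U) = -3 + (12/U)/4 = -3 + 3/U)
-93/(-479) + 170/z(4) = -93/(-479) + 170/(-3 + 3/4) = -93*(-1/479) + 170/(-3 + 3*(1/4)) = 93/479 + 170/(-3 + 3/4) = 93/479 + 170/(-9/4) = 93/479 + 170*(-4/9) = 93/479 - 680/9 = -324883/4311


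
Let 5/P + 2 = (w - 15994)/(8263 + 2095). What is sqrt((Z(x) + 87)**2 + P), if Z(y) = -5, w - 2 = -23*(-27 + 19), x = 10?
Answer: sqrt(2241985435766)/18262 ≈ 81.991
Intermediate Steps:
w = 186 (w = 2 - 23*(-27 + 19) = 2 - 23*(-8) = 2 + 184 = 186)
P = -25895/18262 (P = 5/(-2 + (186 - 15994)/(8263 + 2095)) = 5/(-2 - 15808/10358) = 5/(-2 - 15808*1/10358) = 5/(-2 - 7904/5179) = 5/(-18262/5179) = 5*(-5179/18262) = -25895/18262 ≈ -1.4180)
sqrt((Z(x) + 87)**2 + P) = sqrt((-5 + 87)**2 - 25895/18262) = sqrt(82**2 - 25895/18262) = sqrt(6724 - 25895/18262) = sqrt(122767793/18262) = sqrt(2241985435766)/18262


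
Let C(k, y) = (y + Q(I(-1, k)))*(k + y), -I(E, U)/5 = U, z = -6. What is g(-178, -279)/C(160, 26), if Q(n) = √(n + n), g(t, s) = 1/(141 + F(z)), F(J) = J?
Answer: 13/28575180 - I/1428759 ≈ 4.5494e-7 - 6.9991e-7*I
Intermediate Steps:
I(E, U) = -5*U
g(t, s) = 1/135 (g(t, s) = 1/(141 - 6) = 1/135)
Q(n) = √2*√n (Q(n) = √(2*n) = √2*√n)
C(k, y) = (k + y)*(y + √10*√(-k)) (C(k, y) = (y + √2*√(-5*k))*(k + y) = (y + √2*(√5*√(-k)))*(k + y) = (y + √10*√(-k))*(k + y) = (k + y)*(y + √10*√(-k)))
g(-178, -279)/C(160, 26) = 1/(135*(26² + 160*26 - √10*(-1*160)^(3/2) + 26*√10*√(-1*160))) = 1/(135*(676 + 4160 - √10*(-160)^(3/2) + 26*√10*√(-160))) = 1/(135*(676 + 4160 - √10*(-640*I*√10) + 26*√10*(4*I*√10))) = 1/(135*(676 + 4160 + 6400*I + 1040*I)) = 1/(135*(4836 + 7440*I)) = ((4836 - 7440*I)/78740496)/135 = (4836 - 7440*I)/10629966960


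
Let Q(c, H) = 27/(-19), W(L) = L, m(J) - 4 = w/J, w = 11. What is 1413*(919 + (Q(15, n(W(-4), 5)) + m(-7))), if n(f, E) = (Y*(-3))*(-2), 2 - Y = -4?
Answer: 172896093/133 ≈ 1.3000e+6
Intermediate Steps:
Y = 6 (Y = 2 - 1*(-4) = 2 + 4 = 6)
m(J) = 4 + 11/J
n(f, E) = 36 (n(f, E) = (6*(-3))*(-2) = -18*(-2) = 36)
Q(c, H) = -27/19 (Q(c, H) = 27*(-1/19) = -27/19)
1413*(919 + (Q(15, n(W(-4), 5)) + m(-7))) = 1413*(919 + (-27/19 + (4 + 11/(-7)))) = 1413*(919 + (-27/19 + (4 + 11*(-⅐)))) = 1413*(919 + (-27/19 + (4 - 11/7))) = 1413*(919 + (-27/19 + 17/7)) = 1413*(919 + 134/133) = 1413*(122361/133) = 172896093/133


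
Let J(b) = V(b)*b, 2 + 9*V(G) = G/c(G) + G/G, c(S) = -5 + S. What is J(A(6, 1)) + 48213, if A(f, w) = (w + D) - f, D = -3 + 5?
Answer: 1157117/24 ≈ 48213.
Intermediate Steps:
D = 2
V(G) = -⅑ + G/(9*(-5 + G)) (V(G) = -2/9 + (G/(-5 + G) + G/G)/9 = -2/9 + (G/(-5 + G) + 1)/9 = -2/9 + (1 + G/(-5 + G))/9 = -2/9 + (⅑ + G/(9*(-5 + G))) = -⅑ + G/(9*(-5 + G)))
A(f, w) = 2 + w - f (A(f, w) = (w + 2) - f = (2 + w) - f = 2 + w - f)
J(b) = 5*b/(9*(-5 + b)) (J(b) = (5/(9*(-5 + b)))*b = 5*b/(9*(-5 + b)))
J(A(6, 1)) + 48213 = 5*(2 + 1 - 1*6)/(9*(-5 + (2 + 1 - 1*6))) + 48213 = 5*(2 + 1 - 6)/(9*(-5 + (2 + 1 - 6))) + 48213 = (5/9)*(-3)/(-5 - 3) + 48213 = (5/9)*(-3)/(-8) + 48213 = (5/9)*(-3)*(-⅛) + 48213 = 5/24 + 48213 = 1157117/24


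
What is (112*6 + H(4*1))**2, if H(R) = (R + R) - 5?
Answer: 455625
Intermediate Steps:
H(R) = -5 + 2*R (H(R) = 2*R - 5 = -5 + 2*R)
(112*6 + H(4*1))**2 = (112*6 + (-5 + 2*(4*1)))**2 = (672 + (-5 + 2*4))**2 = (672 + (-5 + 8))**2 = (672 + 3)**2 = 675**2 = 455625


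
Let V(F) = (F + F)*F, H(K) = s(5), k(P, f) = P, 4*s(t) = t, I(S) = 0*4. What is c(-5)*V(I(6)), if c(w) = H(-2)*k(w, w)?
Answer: 0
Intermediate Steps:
I(S) = 0
s(t) = t/4
H(K) = 5/4 (H(K) = (1/4)*5 = 5/4)
V(F) = 2*F**2 (V(F) = (2*F)*F = 2*F**2)
c(w) = 5*w/4
c(-5)*V(I(6)) = ((5/4)*(-5))*(2*0**2) = -25*0/2 = -25/4*0 = 0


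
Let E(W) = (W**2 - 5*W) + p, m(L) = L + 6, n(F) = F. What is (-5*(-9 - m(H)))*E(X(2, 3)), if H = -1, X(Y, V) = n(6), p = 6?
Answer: 840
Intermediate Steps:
X(Y, V) = 6
m(L) = 6 + L
E(W) = 6 + W**2 - 5*W (E(W) = (W**2 - 5*W) + 6 = 6 + W**2 - 5*W)
(-5*(-9 - m(H)))*E(X(2, 3)) = (-5*(-9 - (6 - 1)))*(6 + 6**2 - 5*6) = (-5*(-9 - 1*5))*(6 + 36 - 30) = -5*(-9 - 5)*12 = -5*(-14)*12 = 70*12 = 840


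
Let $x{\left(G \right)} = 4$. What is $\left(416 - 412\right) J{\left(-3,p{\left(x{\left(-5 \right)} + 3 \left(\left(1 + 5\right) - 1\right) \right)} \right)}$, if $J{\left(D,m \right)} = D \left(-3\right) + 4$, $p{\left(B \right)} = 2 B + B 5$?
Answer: $52$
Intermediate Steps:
$p{\left(B \right)} = 7 B$ ($p{\left(B \right)} = 2 B + 5 B = 7 B$)
$J{\left(D,m \right)} = 4 - 3 D$ ($J{\left(D,m \right)} = - 3 D + 4 = 4 - 3 D$)
$\left(416 - 412\right) J{\left(-3,p{\left(x{\left(-5 \right)} + 3 \left(\left(1 + 5\right) - 1\right) \right)} \right)} = \left(416 - 412\right) \left(4 - -9\right) = 4 \left(4 + 9\right) = 4 \cdot 13 = 52$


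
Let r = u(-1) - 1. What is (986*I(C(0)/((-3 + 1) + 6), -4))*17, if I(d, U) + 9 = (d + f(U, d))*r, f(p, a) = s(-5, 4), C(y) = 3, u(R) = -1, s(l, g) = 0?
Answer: -176001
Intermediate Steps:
f(p, a) = 0
r = -2 (r = -1 - 1 = -2)
I(d, U) = -9 - 2*d (I(d, U) = -9 + (d + 0)*(-2) = -9 + d*(-2) = -9 - 2*d)
(986*I(C(0)/((-3 + 1) + 6), -4))*17 = (986*(-9 - 6/((-3 + 1) + 6)))*17 = (986*(-9 - 6/(-2 + 6)))*17 = (986*(-9 - 6/4))*17 = (986*(-9 - 2*¾))*17 = (986*(-9 - 3/2))*17 = (986*(-21/2))*17 = -10353*17 = -176001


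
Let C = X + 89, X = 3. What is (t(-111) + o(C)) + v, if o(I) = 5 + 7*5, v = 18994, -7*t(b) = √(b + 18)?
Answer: 19034 - I*√93/7 ≈ 19034.0 - 1.3777*I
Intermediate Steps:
t(b) = -√(18 + b)/7 (t(b) = -√(b + 18)/7 = -√(18 + b)/7)
C = 92 (C = 3 + 89 = 92)
o(I) = 40 (o(I) = 5 + 35 = 40)
(t(-111) + o(C)) + v = (-√(18 - 111)/7 + 40) + 18994 = (-I*√93/7 + 40) + 18994 = (40 - I*√93/7) + 18994 = 19034 - I*√93/7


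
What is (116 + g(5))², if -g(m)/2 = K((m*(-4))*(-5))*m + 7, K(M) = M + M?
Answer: 3602404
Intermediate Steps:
K(M) = 2*M
g(m) = -14 - 80*m² (g(m) = -2*((2*((m*(-4))*(-5)))*m + 7) = -2*((2*(-4*m*(-5)))*m + 7) = -2*((2*(20*m))*m + 7) = -2*((40*m)*m + 7) = -2*(40*m² + 7) = -2*(7 + 40*m²) = -14 - 80*m²)
(116 + g(5))² = (116 + (-14 - 80*5²))² = (116 + (-14 - 80*25))² = (116 + (-14 - 2000))² = (116 - 2014)² = (-1898)² = 3602404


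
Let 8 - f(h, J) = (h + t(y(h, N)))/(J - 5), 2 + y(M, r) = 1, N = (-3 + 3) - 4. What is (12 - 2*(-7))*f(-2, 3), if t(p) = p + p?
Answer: 156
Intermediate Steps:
N = -4 (N = 0 - 4 = -4)
y(M, r) = -1 (y(M, r) = -2 + 1 = -1)
t(p) = 2*p
f(h, J) = 8 - (-2 + h)/(-5 + J) (f(h, J) = 8 - (h + 2*(-1))/(J - 5) = 8 - (h - 2)/(-5 + J) = 8 - (-2 + h)/(-5 + J))
(12 - 2*(-7))*f(-2, 3) = (12 - 2*(-7))*((-38 - 1*(-2) + 8*3)/(-5 + 3)) = (12 + 14)*((-38 + 2 + 24)/(-2)) = 26*(-1/2*(-12)) = 26*6 = 156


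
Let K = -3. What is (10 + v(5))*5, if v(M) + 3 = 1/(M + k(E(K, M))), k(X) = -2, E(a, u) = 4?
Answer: 110/3 ≈ 36.667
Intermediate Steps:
v(M) = -3 + 1/(-2 + M) (v(M) = -3 + 1/(M - 2) = -3 + 1/(-2 + M))
(10 + v(5))*5 = (10 + (7 - 3*5)/(-2 + 5))*5 = (10 + (7 - 15)/3)*5 = (10 + (1/3)*(-8))*5 = (10 - 8/3)*5 = (22/3)*5 = 110/3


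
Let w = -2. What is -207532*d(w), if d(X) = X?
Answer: 415064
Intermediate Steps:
-207532*d(w) = -207532*(-2) = 415064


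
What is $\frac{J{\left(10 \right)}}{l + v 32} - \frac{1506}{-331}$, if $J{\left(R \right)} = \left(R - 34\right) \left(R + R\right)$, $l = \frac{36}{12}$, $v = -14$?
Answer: $\frac{165810}{29459} \approx 5.6285$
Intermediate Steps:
$l = 3$ ($l = 36 \cdot \frac{1}{12} = 3$)
$J{\left(R \right)} = 2 R \left(-34 + R\right)$ ($J{\left(R \right)} = \left(-34 + R\right) 2 R = 2 R \left(-34 + R\right)$)
$\frac{J{\left(10 \right)}}{l + v 32} - \frac{1506}{-331} = \frac{2 \cdot 10 \left(-34 + 10\right)}{3 - 448} - \frac{1506}{-331} = \frac{2 \cdot 10 \left(-24\right)}{3 - 448} - - \frac{1506}{331} = - \frac{480}{-445} + \frac{1506}{331} = \left(-480\right) \left(- \frac{1}{445}\right) + \frac{1506}{331} = \frac{96}{89} + \frac{1506}{331} = \frac{165810}{29459}$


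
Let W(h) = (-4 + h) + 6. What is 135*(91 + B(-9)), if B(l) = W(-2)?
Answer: 12285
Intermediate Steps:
W(h) = 2 + h
B(l) = 0 (B(l) = 2 - 2 = 0)
135*(91 + B(-9)) = 135*(91 + 0) = 135*91 = 12285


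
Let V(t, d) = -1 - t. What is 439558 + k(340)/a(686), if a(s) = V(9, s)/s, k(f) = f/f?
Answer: 2197447/5 ≈ 4.3949e+5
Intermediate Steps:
k(f) = 1
a(s) = -10/s (a(s) = (-1 - 1*9)/s = (-1 - 9)/s = -10/s)
439558 + k(340)/a(686) = 439558 + 1/(-10/686) = 439558 + 1/(-10*1/686) = 439558 + 1/(-5/343) = 439558 + 1*(-343/5) = 439558 - 343/5 = 2197447/5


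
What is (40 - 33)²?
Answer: 49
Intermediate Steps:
(40 - 33)² = 7² = 49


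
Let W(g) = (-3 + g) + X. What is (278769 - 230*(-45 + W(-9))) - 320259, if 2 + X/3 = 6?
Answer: -31140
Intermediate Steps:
X = 12 (X = -6 + 3*6 = -6 + 18 = 12)
W(g) = 9 + g (W(g) = (-3 + g) + 12 = 9 + g)
(278769 - 230*(-45 + W(-9))) - 320259 = (278769 - 230*(-45 + (9 - 9))) - 320259 = (278769 - 230*(-45 + 0)) - 320259 = (278769 - 230*(-45)) - 320259 = (278769 + 10350) - 320259 = 289119 - 320259 = -31140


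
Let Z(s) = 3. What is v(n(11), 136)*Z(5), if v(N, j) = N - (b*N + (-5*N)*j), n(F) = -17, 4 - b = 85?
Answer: -38862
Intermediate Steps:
b = -81 (b = 4 - 1*85 = 4 - 85 = -81)
v(N, j) = 82*N + 5*N*j (v(N, j) = N - (-81*N + (-5*N)*j) = N - (-81*N - 5*N*j) = N + (81*N + 5*N*j) = 82*N + 5*N*j)
v(n(11), 136)*Z(5) = -17*(82 + 5*136)*3 = -17*(82 + 680)*3 = -17*762*3 = -12954*3 = -38862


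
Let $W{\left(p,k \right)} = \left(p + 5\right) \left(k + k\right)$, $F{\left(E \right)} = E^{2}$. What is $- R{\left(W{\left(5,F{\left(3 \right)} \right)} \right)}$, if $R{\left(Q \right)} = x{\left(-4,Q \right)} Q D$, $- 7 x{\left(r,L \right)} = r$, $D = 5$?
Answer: $- \frac{3600}{7} \approx -514.29$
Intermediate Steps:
$x{\left(r,L \right)} = - \frac{r}{7}$
$W{\left(p,k \right)} = 2 k \left(5 + p\right)$ ($W{\left(p,k \right)} = \left(5 + p\right) 2 k = 2 k \left(5 + p\right)$)
$R{\left(Q \right)} = \frac{20 Q}{7}$ ($R{\left(Q \right)} = \left(- \frac{1}{7}\right) \left(-4\right) Q 5 = \frac{4 Q}{7} \cdot 5 = \frac{20 Q}{7}$)
$- R{\left(W{\left(5,F{\left(3 \right)} \right)} \right)} = - \frac{20 \cdot 2 \cdot 3^{2} \left(5 + 5\right)}{7} = - \frac{20 \cdot 2 \cdot 9 \cdot 10}{7} = - \frac{20 \cdot 180}{7} = \left(-1\right) \frac{3600}{7} = - \frac{3600}{7}$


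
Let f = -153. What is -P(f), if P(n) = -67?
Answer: 67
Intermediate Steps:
-P(f) = -1*(-67) = 67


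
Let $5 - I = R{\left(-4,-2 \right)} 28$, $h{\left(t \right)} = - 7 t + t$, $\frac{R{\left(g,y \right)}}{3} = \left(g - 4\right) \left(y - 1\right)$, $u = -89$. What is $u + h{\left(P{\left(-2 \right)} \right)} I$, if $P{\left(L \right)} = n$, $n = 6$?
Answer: $72307$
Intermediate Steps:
$P{\left(L \right)} = 6$
$R{\left(g,y \right)} = 3 \left(-1 + y\right) \left(-4 + g\right)$ ($R{\left(g,y \right)} = 3 \left(g - 4\right) \left(y - 1\right) = 3 \left(-4 + g\right) \left(-1 + y\right) = 3 \left(-1 + y\right) \left(-4 + g\right)$)
$h{\left(t \right)} = - 6 t$
$I = -2011$ ($I = 5 - \left(12 - -24 - -12 + 3 \left(-4\right) \left(-2\right)\right) 28 = 5 - \left(12 + 24 + 12 + 24\right) 28 = 5 - 72 \cdot 28 = 5 - 2016 = -2011$)
$u + h{\left(P{\left(-2 \right)} \right)} I = -89 + \left(-6\right) 6 \left(-2011\right) = -89 - -72396 = -89 + 72396 = 72307$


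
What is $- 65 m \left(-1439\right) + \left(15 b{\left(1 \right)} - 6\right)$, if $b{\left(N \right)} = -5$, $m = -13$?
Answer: $-1216036$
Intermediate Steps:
$- 65 m \left(-1439\right) + \left(15 b{\left(1 \right)} - 6\right) = \left(-65\right) \left(-13\right) \left(-1439\right) + \left(15 \left(-5\right) - 6\right) = 845 \left(-1439\right) - 81 = -1215955 - 81 = -1216036$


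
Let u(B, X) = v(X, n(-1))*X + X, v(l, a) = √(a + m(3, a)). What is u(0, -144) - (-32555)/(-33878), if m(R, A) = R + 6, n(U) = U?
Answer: -4910987/33878 - 288*√2 ≈ -552.25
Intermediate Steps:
m(R, A) = 6 + R
v(l, a) = √(9 + a) (v(l, a) = √(a + (6 + 3)) = √(a + 9) = √(9 + a))
u(B, X) = X + 2*X*√2 (u(B, X) = √(9 - 1)*X + X = √8*X + X = (2*√2)*X + X = 2*X*√2 + X = X + 2*X*√2)
u(0, -144) - (-32555)/(-33878) = -144*(1 + 2*√2) - (-32555)/(-33878) = (-144 - 288*√2) - (-32555)*(-1)/33878 = (-144 - 288*√2) - 1*32555/33878 = (-144 - 288*√2) - 32555/33878 = -4910987/33878 - 288*√2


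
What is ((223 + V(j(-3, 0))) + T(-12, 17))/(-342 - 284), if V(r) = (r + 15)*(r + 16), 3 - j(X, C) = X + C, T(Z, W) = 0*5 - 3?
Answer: -341/313 ≈ -1.0895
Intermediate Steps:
T(Z, W) = -3 (T(Z, W) = 0 - 3 = -3)
j(X, C) = 3 - C - X (j(X, C) = 3 - (X + C) = 3 - (C + X) = 3 + (-C - X) = 3 - C - X)
V(r) = (15 + r)*(16 + r)
((223 + V(j(-3, 0))) + T(-12, 17))/(-342 - 284) = ((223 + (240 + (3 - 1*0 - 1*(-3))² + 31*(3 - 1*0 - 1*(-3)))) - 3)/(-342 - 284) = ((223 + (240 + (3 + 0 + 3)² + 31*(3 + 0 + 3))) - 3)/(-626) = ((223 + (240 + 6² + 31*6)) - 3)*(-1/626) = ((223 + (240 + 36 + 186)) - 3)*(-1/626) = ((223 + 462) - 3)*(-1/626) = (685 - 3)*(-1/626) = 682*(-1/626) = -341/313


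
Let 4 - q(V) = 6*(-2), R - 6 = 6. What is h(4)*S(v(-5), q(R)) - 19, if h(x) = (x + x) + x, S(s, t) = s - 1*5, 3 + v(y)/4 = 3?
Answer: -79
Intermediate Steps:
R = 12 (R = 6 + 6 = 12)
q(V) = 16 (q(V) = 4 - 6*(-2) = 4 - 1*(-12) = 4 + 12 = 16)
v(y) = 0 (v(y) = -12 + 4*3 = -12 + 12 = 0)
S(s, t) = -5 + s (S(s, t) = s - 5 = -5 + s)
h(x) = 3*x (h(x) = 2*x + x = 3*x)
h(4)*S(v(-5), q(R)) - 19 = (3*4)*(-5 + 0) - 19 = 12*(-5) - 19 = -60 - 19 = -79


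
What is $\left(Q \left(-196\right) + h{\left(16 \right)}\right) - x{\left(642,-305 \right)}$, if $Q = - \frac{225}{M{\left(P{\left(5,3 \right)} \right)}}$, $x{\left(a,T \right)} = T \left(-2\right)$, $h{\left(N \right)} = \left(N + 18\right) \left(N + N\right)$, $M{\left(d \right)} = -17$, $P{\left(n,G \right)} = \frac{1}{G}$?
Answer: $- \frac{35974}{17} \approx -2116.1$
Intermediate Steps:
$h{\left(N \right)} = 2 N \left(18 + N\right)$ ($h{\left(N \right)} = \left(18 + N\right) 2 N = 2 N \left(18 + N\right)$)
$x{\left(a,T \right)} = - 2 T$
$Q = \frac{225}{17}$ ($Q = - \frac{225}{-17} = \left(-225\right) \left(- \frac{1}{17}\right) = \frac{225}{17} \approx 13.235$)
$\left(Q \left(-196\right) + h{\left(16 \right)}\right) - x{\left(642,-305 \right)} = \left(\frac{225}{17} \left(-196\right) + 2 \cdot 16 \left(18 + 16\right)\right) - \left(-2\right) \left(-305\right) = \left(- \frac{44100}{17} + 2 \cdot 16 \cdot 34\right) - 610 = \left(- \frac{44100}{17} + 1088\right) - 610 = - \frac{25604}{17} - 610 = - \frac{35974}{17}$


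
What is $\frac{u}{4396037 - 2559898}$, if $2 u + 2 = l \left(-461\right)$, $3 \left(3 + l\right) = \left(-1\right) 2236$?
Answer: $\frac{1034939}{11016834} \approx 0.093942$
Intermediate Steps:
$l = - \frac{2245}{3}$ ($l = -3 + \frac{\left(-1\right) 2236}{3} = -3 + \frac{1}{3} \left(-2236\right) = -3 - \frac{2236}{3} = - \frac{2245}{3} \approx -748.33$)
$u = \frac{1034939}{6}$ ($u = -1 + \frac{\left(- \frac{2245}{3}\right) \left(-461\right)}{2} = -1 + \frac{1}{2} \cdot \frac{1034945}{3} = -1 + \frac{1034945}{6} = \frac{1034939}{6} \approx 1.7249 \cdot 10^{5}$)
$\frac{u}{4396037 - 2559898} = \frac{1034939}{6 \left(4396037 - 2559898\right)} = \frac{1034939}{6 \cdot 1836139} = \frac{1034939}{6} \cdot \frac{1}{1836139} = \frac{1034939}{11016834}$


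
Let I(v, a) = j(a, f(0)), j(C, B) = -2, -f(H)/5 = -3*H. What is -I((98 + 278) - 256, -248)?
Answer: 2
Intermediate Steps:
f(H) = 15*H (f(H) = -(-15)*H = 15*H)
I(v, a) = -2
-I((98 + 278) - 256, -248) = -1*(-2) = 2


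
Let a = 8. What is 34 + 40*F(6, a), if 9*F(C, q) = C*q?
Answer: 742/3 ≈ 247.33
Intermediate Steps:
F(C, q) = C*q/9 (F(C, q) = (C*q)/9 = C*q/9)
34 + 40*F(6, a) = 34 + 40*((⅑)*6*8) = 34 + 40*(16/3) = 34 + 640/3 = 742/3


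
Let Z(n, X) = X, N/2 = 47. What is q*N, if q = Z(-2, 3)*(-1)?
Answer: -282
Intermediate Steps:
N = 94 (N = 2*47 = 94)
q = -3 (q = 3*(-1) = -3)
q*N = -3*94 = -282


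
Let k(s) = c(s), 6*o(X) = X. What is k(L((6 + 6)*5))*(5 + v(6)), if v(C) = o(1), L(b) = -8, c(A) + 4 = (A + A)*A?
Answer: 1922/3 ≈ 640.67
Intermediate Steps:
c(A) = -4 + 2*A**2 (c(A) = -4 + (A + A)*A = -4 + (2*A)*A = -4 + 2*A**2)
o(X) = X/6
k(s) = -4 + 2*s**2
v(C) = 1/6 (v(C) = (1/6)*1 = 1/6)
k(L((6 + 6)*5))*(5 + v(6)) = (-4 + 2*(-8)**2)*(5 + 1/6) = (-4 + 2*64)*(31/6) = (-4 + 128)*(31/6) = 124*(31/6) = 1922/3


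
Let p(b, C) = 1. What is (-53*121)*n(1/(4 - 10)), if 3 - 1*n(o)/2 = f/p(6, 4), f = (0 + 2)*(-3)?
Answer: -115434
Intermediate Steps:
f = -6 (f = 2*(-3) = -6)
n(o) = 18 (n(o) = 6 - (-12)/1 = 6 - (-12) = 6 - 2*(-6) = 6 + 12 = 18)
(-53*121)*n(1/(4 - 10)) = -53*121*18 = -6413*18 = -115434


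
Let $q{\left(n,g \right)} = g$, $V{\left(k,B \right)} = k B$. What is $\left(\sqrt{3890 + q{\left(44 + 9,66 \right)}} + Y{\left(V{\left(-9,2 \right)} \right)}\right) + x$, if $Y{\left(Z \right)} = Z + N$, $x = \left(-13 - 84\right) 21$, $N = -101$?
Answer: $-2156 + 2 \sqrt{989} \approx -2093.1$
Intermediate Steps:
$V{\left(k,B \right)} = B k$
$x = -2037$ ($x = \left(-97\right) 21 = -2037$)
$Y{\left(Z \right)} = -101 + Z$ ($Y{\left(Z \right)} = Z - 101 = -101 + Z$)
$\left(\sqrt{3890 + q{\left(44 + 9,66 \right)}} + Y{\left(V{\left(-9,2 \right)} \right)}\right) + x = \left(\sqrt{3890 + 66} + \left(-101 + 2 \left(-9\right)\right)\right) - 2037 = \left(\sqrt{3956} - 119\right) - 2037 = \left(2 \sqrt{989} - 119\right) - 2037 = \left(-119 + 2 \sqrt{989}\right) - 2037 = -2156 + 2 \sqrt{989}$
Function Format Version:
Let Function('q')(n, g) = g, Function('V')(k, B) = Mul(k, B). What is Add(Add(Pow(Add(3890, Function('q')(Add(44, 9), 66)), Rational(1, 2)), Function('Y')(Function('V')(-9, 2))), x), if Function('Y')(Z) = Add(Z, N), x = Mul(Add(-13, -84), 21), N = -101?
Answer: Add(-2156, Mul(2, Pow(989, Rational(1, 2)))) ≈ -2093.1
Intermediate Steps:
Function('V')(k, B) = Mul(B, k)
x = -2037 (x = Mul(-97, 21) = -2037)
Function('Y')(Z) = Add(-101, Z) (Function('Y')(Z) = Add(Z, -101) = Add(-101, Z))
Add(Add(Pow(Add(3890, Function('q')(Add(44, 9), 66)), Rational(1, 2)), Function('Y')(Function('V')(-9, 2))), x) = Add(Add(Pow(Add(3890, 66), Rational(1, 2)), Add(-101, Mul(2, -9))), -2037) = Add(Add(Pow(3956, Rational(1, 2)), Add(-101, -18)), -2037) = Add(Add(Mul(2, Pow(989, Rational(1, 2))), -119), -2037) = Add(Add(-119, Mul(2, Pow(989, Rational(1, 2)))), -2037) = Add(-2156, Mul(2, Pow(989, Rational(1, 2))))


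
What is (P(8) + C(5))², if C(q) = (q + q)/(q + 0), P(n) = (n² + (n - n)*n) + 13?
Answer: 6241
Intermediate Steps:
P(n) = 13 + n² (P(n) = (n² + 0*n) + 13 = (n² + 0) + 13 = n² + 13 = 13 + n²)
C(q) = 2 (C(q) = (2*q)/q = 2)
(P(8) + C(5))² = ((13 + 8²) + 2)² = ((13 + 64) + 2)² = (77 + 2)² = 79² = 6241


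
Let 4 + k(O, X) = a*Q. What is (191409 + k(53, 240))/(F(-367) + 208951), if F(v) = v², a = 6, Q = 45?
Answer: 3485/6248 ≈ 0.55778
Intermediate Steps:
k(O, X) = 266 (k(O, X) = -4 + 6*45 = -4 + 270 = 266)
(191409 + k(53, 240))/(F(-367) + 208951) = (191409 + 266)/((-367)² + 208951) = 191675/(134689 + 208951) = 191675/343640 = 191675*(1/343640) = 3485/6248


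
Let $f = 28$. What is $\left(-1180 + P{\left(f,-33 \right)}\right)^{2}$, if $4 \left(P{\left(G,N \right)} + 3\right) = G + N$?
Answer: $\frac{22439169}{16} \approx 1.4024 \cdot 10^{6}$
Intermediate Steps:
$P{\left(G,N \right)} = -3 + \frac{G}{4} + \frac{N}{4}$ ($P{\left(G,N \right)} = -3 + \frac{G + N}{4} = -3 + \left(\frac{G}{4} + \frac{N}{4}\right) = -3 + \frac{G}{4} + \frac{N}{4}$)
$\left(-1180 + P{\left(f,-33 \right)}\right)^{2} = \left(-1180 + \left(-3 + \frac{1}{4} \cdot 28 + \frac{1}{4} \left(-33\right)\right)\right)^{2} = \left(-1180 - \frac{17}{4}\right)^{2} = \left(- \frac{4737}{4}\right)^{2} = \frac{22439169}{16}$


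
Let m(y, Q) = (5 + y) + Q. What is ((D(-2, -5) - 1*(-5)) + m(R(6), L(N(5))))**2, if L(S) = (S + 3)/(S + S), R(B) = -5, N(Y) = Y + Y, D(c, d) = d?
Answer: 169/400 ≈ 0.42250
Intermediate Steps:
N(Y) = 2*Y
L(S) = (3 + S)/(2*S) (L(S) = (3 + S)/((2*S)) = (3 + S)*(1/(2*S)) = (3 + S)/(2*S))
m(y, Q) = 5 + Q + y
((D(-2, -5) - 1*(-5)) + m(R(6), L(N(5))))**2 = ((-5 - 1*(-5)) + (5 + (3 + 2*5)/(2*((2*5))) - 5))**2 = ((-5 + 5) + (5 + (1/2)*(3 + 10)/10 - 5))**2 = (0 + (5 + (1/2)*(1/10)*13 - 5))**2 = (0 + (5 + 13/20 - 5))**2 = (0 + 13/20)**2 = (13/20)**2 = 169/400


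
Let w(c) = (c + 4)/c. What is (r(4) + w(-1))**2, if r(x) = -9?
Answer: 144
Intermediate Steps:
w(c) = (4 + c)/c
(r(4) + w(-1))**2 = (-9 + (4 - 1)/(-1))**2 = (-9 - 1*3)**2 = (-9 - 3)**2 = (-12)**2 = 144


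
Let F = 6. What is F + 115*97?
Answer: 11161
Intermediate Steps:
F + 115*97 = 6 + 115*97 = 6 + 11155 = 11161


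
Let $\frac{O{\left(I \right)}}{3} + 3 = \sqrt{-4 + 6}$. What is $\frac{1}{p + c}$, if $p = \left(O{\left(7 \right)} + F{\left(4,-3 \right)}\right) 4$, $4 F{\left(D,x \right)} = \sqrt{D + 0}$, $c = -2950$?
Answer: $- \frac{373}{1112996} - \frac{3 \sqrt{2}}{2225992} \approx -0.00033704$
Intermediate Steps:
$O{\left(I \right)} = -9 + 3 \sqrt{2}$ ($O{\left(I \right)} = -9 + 3 \sqrt{-4 + 6} = -9 + 3 \sqrt{2}$)
$F{\left(D,x \right)} = \frac{\sqrt{D}}{4}$ ($F{\left(D,x \right)} = \frac{\sqrt{D + 0}}{4} = \frac{\sqrt{D}}{4}$)
$p = -34 + 12 \sqrt{2}$ ($p = \left(\left(-9 + 3 \sqrt{2}\right) + \frac{\sqrt{4}}{4}\right) 4 = \left(\left(-9 + 3 \sqrt{2}\right) + \frac{1}{4} \cdot 2\right) 4 = \left(\left(-9 + 3 \sqrt{2}\right) + \frac{1}{2}\right) 4 = \left(- \frac{17}{2} + 3 \sqrt{2}\right) 4 = -34 + 12 \sqrt{2} \approx -17.029$)
$\frac{1}{p + c} = \frac{1}{\left(-34 + 12 \sqrt{2}\right) - 2950} = \frac{1}{-2984 + 12 \sqrt{2}}$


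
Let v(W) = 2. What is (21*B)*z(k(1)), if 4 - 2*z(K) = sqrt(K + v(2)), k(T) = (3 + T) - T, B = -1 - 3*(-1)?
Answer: 84 - 21*sqrt(5) ≈ 37.043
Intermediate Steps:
B = 2 (B = -1 + 3 = 2)
k(T) = 3
z(K) = 2 - sqrt(2 + K)/2 (z(K) = 2 - sqrt(K + 2)/2 = 2 - sqrt(2 + K)/2)
(21*B)*z(k(1)) = (21*2)*(2 - sqrt(2 + 3)/2) = 42*(2 - sqrt(5)/2) = 84 - 21*sqrt(5)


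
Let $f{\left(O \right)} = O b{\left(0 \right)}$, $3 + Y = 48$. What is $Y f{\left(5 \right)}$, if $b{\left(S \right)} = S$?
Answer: $0$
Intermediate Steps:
$Y = 45$ ($Y = -3 + 48 = 45$)
$f{\left(O \right)} = 0$ ($f{\left(O \right)} = O 0 = 0$)
$Y f{\left(5 \right)} = 45 \cdot 0 = 0$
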